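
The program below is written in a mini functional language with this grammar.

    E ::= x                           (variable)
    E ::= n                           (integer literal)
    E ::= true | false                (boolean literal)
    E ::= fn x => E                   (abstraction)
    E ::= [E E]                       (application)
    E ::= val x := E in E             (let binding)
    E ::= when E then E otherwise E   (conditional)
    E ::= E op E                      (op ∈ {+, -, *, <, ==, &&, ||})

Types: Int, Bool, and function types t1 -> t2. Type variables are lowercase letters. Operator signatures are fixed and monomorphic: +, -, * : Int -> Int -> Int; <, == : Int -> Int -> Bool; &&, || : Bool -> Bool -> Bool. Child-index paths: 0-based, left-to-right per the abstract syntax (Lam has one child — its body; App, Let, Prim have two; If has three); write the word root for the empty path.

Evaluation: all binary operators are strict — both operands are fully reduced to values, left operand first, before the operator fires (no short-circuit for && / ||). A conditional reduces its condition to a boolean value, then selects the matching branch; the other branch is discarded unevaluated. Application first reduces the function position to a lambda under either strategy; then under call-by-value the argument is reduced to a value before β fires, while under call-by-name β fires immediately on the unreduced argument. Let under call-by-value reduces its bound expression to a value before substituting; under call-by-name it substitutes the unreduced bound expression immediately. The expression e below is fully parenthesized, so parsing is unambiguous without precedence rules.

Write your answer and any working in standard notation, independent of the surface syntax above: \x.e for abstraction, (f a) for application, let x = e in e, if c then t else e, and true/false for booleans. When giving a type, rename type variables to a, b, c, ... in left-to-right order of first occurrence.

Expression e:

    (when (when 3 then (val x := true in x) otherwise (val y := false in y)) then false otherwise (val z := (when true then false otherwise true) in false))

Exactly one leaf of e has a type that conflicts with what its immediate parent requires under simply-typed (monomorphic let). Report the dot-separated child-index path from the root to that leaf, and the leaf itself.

Working:
  unify Int ~ Bool
  FAIL: mismatch Int ~ Bool

Answer: 0.0 : 3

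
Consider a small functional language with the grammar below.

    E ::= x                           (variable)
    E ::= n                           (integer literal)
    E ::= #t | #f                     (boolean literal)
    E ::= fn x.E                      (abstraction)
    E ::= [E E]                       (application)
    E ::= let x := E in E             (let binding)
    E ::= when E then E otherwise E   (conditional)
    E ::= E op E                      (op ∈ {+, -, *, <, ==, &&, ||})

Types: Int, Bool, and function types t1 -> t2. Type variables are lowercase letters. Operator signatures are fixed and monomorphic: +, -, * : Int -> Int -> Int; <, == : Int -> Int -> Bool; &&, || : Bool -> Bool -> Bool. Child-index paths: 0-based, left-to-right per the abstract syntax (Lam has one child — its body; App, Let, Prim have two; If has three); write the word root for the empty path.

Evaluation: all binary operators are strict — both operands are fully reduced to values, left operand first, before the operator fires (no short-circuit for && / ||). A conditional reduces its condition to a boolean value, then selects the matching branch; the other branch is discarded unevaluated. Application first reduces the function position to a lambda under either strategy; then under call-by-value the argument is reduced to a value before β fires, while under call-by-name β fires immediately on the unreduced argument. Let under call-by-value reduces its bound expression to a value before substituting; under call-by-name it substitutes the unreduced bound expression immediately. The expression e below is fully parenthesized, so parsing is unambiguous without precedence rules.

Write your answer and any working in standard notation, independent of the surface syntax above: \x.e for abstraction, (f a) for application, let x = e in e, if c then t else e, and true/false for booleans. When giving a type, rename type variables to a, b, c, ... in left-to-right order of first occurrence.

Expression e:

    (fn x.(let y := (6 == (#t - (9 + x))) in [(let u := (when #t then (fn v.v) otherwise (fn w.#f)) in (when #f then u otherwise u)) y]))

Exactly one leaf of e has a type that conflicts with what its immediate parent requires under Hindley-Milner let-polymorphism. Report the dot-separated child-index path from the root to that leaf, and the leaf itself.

Trace:
  unify Int ~ Int
  unify Bool ~ Int
  FAIL: mismatch Bool ~ Int

Answer: 0.0.1.0 : true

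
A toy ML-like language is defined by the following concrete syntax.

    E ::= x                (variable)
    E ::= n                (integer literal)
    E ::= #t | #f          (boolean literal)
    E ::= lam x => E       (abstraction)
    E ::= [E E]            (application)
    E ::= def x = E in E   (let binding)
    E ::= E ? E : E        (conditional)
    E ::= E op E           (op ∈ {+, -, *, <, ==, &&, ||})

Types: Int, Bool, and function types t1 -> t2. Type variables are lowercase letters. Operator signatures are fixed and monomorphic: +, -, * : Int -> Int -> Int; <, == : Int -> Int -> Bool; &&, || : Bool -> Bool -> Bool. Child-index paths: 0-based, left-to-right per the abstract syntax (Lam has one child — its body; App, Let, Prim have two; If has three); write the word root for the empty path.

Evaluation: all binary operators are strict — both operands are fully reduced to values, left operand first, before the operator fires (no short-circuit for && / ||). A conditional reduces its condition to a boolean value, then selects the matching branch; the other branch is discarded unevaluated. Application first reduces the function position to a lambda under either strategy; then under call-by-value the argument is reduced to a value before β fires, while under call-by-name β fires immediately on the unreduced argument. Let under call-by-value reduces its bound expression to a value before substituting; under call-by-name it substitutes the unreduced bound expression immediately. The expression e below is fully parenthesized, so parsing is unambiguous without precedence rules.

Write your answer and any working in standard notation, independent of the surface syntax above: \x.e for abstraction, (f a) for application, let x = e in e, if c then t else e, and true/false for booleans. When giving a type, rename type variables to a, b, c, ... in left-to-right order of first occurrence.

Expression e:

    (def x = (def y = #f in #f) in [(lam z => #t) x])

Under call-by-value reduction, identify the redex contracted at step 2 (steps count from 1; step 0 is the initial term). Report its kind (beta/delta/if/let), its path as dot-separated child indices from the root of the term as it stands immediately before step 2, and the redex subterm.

Working:
step 0: (let x = (let y = false in false) in ((\z.true) x))
step 1: [let@0] (let x = false in ((\z.true) x))
step 2: [let@root] ((\z.true) false)

Answer: let at root : (let x = false in ((\z.true) x))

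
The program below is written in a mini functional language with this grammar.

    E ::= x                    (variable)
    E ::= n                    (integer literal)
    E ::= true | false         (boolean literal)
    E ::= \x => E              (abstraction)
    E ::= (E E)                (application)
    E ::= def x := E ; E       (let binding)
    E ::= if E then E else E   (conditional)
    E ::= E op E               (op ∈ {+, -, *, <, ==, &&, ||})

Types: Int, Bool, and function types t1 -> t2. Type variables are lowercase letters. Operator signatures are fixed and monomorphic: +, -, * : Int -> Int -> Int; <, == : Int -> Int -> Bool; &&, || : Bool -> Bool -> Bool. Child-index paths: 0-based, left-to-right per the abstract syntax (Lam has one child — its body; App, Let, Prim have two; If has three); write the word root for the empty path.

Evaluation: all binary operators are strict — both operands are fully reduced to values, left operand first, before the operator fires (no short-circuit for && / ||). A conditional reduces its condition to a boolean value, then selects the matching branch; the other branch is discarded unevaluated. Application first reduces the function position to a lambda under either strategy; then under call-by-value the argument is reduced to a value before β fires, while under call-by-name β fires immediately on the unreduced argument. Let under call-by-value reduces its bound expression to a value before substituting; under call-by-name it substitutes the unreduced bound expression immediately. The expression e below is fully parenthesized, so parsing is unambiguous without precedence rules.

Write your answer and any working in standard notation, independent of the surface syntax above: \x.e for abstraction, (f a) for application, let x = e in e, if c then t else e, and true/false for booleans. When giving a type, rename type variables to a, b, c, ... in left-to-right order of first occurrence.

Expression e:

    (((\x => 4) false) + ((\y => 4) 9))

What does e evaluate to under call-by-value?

Trace:
step 0: (((\x.4) false) + ((\y.4) 9))
step 1: [beta@0] (4 + ((\y.4) 9))
step 2: [beta@1] (4 + 4)
step 3: [delta@root] 8

Answer: 8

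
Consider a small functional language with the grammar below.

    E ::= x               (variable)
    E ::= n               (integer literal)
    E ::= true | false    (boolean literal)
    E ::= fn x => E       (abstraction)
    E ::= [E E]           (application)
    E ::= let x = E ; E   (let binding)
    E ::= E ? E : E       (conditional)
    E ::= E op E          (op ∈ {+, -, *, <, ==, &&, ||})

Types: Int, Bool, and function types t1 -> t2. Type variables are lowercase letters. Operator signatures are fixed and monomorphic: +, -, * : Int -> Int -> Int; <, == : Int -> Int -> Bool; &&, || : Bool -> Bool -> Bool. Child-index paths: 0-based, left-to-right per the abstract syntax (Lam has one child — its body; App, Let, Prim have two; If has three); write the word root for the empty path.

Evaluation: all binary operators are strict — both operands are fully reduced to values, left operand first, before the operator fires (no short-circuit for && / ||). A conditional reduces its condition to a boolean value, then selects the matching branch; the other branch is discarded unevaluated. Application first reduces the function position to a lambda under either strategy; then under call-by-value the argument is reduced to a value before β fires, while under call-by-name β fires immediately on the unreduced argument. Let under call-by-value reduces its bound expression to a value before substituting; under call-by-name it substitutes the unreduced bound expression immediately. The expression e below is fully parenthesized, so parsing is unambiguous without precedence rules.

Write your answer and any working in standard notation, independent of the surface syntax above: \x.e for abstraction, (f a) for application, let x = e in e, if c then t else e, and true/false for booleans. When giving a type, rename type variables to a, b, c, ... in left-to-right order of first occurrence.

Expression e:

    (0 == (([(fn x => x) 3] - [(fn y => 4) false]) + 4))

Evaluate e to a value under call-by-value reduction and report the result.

Working:
step 0: (0 == ((((\x.x) 3) - ((\y.4) false)) + 4))
step 1: [beta@1.0.0] (0 == ((3 - ((\y.4) false)) + 4))
step 2: [beta@1.0.1] (0 == ((3 - 4) + 4))
step 3: [delta@1.0] (0 == (-1 + 4))
step 4: [delta@1] (0 == 3)
step 5: [delta@root] false

Answer: false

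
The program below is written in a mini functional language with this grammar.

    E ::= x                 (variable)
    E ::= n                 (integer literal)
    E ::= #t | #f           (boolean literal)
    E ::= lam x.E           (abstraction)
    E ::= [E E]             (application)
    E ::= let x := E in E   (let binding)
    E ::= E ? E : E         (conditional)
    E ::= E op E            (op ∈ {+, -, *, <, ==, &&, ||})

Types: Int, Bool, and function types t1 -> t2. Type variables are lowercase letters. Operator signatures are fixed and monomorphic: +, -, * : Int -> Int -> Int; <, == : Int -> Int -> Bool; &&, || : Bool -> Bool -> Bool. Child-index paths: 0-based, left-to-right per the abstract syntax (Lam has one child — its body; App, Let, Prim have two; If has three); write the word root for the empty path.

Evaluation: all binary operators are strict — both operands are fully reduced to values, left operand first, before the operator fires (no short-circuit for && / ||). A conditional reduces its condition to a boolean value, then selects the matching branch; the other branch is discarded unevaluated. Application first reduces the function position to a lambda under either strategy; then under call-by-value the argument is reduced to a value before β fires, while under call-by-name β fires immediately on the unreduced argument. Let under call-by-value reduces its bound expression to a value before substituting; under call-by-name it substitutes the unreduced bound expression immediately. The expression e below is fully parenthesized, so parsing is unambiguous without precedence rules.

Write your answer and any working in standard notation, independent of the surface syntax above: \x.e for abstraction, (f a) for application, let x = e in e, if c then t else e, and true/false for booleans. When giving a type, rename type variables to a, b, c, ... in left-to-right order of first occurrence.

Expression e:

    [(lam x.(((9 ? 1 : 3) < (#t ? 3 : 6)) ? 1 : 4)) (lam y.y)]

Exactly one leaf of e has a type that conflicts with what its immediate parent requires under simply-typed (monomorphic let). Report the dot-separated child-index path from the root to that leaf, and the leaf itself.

Answer: 0.0.0.0.0 : 9

Derivation:
  unify Int ~ Bool
  FAIL: mismatch Int ~ Bool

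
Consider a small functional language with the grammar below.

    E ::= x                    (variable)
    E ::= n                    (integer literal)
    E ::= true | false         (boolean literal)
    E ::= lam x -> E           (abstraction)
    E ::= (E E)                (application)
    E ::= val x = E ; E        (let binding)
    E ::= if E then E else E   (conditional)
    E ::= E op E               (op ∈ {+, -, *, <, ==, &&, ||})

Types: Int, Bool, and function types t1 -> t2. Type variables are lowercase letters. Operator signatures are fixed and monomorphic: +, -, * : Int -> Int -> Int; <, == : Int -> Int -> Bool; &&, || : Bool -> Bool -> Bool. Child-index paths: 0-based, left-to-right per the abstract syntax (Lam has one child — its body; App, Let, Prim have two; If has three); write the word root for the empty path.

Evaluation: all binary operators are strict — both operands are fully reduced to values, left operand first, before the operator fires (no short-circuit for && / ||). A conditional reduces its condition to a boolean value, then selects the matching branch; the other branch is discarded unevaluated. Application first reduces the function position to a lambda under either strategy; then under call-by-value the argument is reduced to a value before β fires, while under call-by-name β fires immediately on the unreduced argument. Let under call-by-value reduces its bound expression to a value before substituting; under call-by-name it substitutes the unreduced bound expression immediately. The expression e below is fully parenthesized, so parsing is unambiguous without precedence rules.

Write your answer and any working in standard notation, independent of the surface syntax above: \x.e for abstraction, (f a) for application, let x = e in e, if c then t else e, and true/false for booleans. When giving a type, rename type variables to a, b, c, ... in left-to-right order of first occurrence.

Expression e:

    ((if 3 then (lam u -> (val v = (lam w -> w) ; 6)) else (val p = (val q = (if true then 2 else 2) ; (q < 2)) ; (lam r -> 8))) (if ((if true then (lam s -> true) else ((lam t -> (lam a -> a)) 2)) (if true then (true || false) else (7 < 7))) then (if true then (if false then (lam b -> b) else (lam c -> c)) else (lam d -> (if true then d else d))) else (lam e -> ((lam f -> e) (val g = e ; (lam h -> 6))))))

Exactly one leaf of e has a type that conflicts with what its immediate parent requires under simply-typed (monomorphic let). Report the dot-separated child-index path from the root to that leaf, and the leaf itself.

Answer: 0.0 : 3

Working:
  unify Int ~ Bool
  FAIL: mismatch Int ~ Bool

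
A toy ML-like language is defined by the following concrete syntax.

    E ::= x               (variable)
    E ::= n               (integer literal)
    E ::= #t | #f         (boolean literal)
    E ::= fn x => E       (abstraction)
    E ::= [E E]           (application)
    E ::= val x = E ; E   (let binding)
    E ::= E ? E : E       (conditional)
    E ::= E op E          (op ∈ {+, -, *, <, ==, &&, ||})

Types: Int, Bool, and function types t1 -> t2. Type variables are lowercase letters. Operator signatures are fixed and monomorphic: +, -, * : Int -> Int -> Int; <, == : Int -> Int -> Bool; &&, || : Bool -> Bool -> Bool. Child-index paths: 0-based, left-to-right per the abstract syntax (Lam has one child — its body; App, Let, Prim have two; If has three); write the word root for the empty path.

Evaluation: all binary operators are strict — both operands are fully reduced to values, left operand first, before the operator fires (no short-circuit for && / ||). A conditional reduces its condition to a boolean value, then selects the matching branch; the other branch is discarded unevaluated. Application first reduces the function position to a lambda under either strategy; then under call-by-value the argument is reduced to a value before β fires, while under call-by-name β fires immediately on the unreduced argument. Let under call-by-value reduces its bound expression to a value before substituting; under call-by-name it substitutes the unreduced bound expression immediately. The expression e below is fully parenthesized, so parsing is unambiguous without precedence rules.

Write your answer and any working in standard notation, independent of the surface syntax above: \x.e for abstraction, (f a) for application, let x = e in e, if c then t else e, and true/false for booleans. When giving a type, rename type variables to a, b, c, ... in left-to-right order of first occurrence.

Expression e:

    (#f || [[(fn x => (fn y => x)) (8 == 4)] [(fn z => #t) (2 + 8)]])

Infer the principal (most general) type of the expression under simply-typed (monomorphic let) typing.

Answer: Bool

Derivation:
  unify Bool ~ Bool
x : a
\y._ : b -> a
\x._ : a -> b -> a
  unify Int ~ Int
  unify Int ~ Int
  unify a -> b -> a ~ Bool -> c
  unify a ~ Bool
  unify b -> Bool ~ c
_ _ : b -> Bool
\z._ : d -> Bool
  unify Int ~ Int
  unify Int ~ Int
  unify d -> Bool ~ Int -> e
  unify d ~ Int
  unify Bool ~ e
_ _ : Bool
  unify b -> Bool ~ Bool -> f
  unify b ~ Bool
  unify Bool ~ f
_ _ : Bool
  unify Bool ~ Bool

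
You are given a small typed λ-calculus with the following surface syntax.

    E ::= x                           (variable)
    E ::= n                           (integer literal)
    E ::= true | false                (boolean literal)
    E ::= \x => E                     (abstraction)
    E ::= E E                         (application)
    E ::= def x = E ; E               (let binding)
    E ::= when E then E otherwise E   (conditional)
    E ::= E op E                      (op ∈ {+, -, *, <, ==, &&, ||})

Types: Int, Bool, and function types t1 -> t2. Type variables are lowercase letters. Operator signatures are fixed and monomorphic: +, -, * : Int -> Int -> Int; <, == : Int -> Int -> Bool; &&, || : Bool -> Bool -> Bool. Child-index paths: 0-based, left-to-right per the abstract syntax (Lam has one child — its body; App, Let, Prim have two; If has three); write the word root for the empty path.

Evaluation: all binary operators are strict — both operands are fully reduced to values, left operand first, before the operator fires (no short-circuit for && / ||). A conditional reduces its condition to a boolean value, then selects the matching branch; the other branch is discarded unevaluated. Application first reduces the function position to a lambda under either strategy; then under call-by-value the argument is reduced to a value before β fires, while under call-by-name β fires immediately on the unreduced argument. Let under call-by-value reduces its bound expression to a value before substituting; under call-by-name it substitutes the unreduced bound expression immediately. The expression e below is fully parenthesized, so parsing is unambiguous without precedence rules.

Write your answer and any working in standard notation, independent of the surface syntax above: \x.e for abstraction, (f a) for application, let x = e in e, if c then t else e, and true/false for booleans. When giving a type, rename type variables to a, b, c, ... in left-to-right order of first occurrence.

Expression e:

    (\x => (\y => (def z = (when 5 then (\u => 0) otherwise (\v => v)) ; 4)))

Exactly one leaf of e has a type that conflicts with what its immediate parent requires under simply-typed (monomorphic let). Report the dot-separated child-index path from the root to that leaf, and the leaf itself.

Trace:
  unify Int ~ Bool
  FAIL: mismatch Int ~ Bool

Answer: 0.0.0.0 : 5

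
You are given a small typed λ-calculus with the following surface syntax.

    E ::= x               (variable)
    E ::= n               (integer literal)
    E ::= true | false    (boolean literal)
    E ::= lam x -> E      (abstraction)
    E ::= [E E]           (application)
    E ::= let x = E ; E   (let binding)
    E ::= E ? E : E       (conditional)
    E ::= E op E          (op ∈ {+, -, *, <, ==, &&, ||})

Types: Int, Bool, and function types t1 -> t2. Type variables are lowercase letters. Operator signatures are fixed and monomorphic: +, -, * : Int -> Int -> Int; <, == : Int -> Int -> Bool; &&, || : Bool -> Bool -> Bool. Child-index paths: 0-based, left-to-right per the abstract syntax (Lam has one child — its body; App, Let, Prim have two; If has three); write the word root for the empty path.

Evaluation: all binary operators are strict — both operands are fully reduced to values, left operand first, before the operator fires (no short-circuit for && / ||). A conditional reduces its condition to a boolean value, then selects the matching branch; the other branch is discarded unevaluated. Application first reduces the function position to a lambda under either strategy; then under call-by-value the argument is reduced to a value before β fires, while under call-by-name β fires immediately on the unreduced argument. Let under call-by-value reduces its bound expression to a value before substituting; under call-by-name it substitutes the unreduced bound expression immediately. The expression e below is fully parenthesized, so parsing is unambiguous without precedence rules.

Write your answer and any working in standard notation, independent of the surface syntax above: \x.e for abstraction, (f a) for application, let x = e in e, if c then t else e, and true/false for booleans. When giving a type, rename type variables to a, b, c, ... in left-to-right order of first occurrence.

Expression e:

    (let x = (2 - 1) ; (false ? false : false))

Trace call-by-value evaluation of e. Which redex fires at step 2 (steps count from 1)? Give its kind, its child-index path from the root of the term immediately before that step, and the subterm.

Derivation:
step 0: (let x = (2 - 1) in (if false then false else false))
step 1: [delta@0] (let x = 1 in (if false then false else false))
step 2: [let@root] (if false then false else false)

Answer: let at root : (let x = 1 in (if false then false else false))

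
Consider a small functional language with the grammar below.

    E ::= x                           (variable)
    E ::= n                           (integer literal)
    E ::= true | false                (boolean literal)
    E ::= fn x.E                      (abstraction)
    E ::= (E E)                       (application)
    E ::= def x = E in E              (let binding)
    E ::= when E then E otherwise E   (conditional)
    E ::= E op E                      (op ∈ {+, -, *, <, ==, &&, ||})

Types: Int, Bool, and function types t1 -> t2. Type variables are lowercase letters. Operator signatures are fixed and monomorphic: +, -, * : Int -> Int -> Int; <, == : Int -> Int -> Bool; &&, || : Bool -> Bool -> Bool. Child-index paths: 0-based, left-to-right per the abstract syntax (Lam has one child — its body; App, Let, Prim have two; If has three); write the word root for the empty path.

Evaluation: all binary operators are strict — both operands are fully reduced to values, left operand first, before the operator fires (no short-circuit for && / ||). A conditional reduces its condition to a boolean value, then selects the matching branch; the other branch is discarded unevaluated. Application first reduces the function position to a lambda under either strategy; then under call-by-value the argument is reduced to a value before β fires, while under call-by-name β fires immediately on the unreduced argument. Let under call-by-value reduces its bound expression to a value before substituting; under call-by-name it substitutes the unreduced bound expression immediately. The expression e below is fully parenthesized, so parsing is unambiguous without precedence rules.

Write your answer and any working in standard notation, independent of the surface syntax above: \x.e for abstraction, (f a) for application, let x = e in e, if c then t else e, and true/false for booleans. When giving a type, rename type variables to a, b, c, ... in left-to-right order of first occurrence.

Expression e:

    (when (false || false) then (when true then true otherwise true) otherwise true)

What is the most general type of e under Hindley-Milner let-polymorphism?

Answer: Bool

Working:
  unify Bool ~ Bool
  unify Bool ~ Bool
  unify Bool ~ Bool
  unify Bool ~ Bool
  unify Bool ~ Bool
  unify Bool ~ Bool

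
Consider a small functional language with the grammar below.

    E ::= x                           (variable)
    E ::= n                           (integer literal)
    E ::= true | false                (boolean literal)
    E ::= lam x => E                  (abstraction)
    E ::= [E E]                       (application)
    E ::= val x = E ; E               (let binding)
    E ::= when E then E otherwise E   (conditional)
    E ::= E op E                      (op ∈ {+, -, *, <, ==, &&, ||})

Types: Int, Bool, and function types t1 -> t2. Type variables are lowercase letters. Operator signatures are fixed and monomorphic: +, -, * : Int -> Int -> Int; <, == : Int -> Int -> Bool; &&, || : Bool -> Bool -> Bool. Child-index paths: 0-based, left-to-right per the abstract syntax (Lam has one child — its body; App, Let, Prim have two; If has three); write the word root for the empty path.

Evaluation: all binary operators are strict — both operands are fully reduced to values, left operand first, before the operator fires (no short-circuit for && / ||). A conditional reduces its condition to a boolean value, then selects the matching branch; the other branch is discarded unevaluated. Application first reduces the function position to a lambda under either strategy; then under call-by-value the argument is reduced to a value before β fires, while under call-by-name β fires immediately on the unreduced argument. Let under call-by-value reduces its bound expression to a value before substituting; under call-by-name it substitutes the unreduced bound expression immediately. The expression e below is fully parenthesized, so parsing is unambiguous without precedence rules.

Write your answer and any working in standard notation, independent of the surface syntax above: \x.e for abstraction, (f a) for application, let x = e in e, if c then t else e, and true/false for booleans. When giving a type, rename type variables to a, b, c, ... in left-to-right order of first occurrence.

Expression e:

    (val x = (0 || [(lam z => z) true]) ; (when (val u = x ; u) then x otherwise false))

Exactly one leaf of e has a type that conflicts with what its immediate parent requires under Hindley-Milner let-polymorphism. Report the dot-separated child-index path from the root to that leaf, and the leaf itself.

Answer: 0.0 : 0

Trace:
  unify Int ~ Bool
  FAIL: mismatch Int ~ Bool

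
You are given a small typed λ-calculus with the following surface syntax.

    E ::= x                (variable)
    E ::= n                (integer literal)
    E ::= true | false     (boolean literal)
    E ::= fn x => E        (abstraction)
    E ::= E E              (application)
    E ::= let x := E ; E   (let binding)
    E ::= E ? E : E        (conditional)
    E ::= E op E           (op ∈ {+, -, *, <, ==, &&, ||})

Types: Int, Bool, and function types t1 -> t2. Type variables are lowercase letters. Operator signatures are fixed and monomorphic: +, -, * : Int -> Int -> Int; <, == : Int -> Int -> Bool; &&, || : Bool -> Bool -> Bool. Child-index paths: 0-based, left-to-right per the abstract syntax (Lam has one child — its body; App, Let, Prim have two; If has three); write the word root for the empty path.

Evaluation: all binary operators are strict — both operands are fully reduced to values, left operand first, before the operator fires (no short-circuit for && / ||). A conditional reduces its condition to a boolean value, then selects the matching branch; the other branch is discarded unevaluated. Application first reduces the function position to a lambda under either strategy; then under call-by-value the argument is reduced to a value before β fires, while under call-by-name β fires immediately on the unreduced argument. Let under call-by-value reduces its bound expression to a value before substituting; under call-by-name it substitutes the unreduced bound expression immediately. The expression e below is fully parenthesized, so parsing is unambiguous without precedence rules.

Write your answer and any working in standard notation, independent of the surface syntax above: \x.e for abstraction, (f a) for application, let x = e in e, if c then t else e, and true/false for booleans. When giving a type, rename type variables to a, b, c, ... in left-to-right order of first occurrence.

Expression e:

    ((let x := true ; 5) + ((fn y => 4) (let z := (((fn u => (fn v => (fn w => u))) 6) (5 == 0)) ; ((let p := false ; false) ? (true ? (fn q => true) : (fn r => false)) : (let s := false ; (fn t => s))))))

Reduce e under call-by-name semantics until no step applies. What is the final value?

Working:
step 0: ((let x = true in 5) + ((\y.4) (let z = (((\u.(\v.(\w.u))) 6) (5 == 0)) in (if (let p = false in false) then (if true then (\q.true) else (\r.false)) else (let s = false in (\t.s))))))
step 1: [let@0] (5 + ((\y.4) (let z = (((\u.(\v.(\w.u))) 6) (5 == 0)) in (if (let p = false in false) then (if true then (\q.true) else (\r.false)) else (let s = false in (\t.s))))))
step 2: [beta@1] (5 + 4)
step 3: [delta@root] 9

Answer: 9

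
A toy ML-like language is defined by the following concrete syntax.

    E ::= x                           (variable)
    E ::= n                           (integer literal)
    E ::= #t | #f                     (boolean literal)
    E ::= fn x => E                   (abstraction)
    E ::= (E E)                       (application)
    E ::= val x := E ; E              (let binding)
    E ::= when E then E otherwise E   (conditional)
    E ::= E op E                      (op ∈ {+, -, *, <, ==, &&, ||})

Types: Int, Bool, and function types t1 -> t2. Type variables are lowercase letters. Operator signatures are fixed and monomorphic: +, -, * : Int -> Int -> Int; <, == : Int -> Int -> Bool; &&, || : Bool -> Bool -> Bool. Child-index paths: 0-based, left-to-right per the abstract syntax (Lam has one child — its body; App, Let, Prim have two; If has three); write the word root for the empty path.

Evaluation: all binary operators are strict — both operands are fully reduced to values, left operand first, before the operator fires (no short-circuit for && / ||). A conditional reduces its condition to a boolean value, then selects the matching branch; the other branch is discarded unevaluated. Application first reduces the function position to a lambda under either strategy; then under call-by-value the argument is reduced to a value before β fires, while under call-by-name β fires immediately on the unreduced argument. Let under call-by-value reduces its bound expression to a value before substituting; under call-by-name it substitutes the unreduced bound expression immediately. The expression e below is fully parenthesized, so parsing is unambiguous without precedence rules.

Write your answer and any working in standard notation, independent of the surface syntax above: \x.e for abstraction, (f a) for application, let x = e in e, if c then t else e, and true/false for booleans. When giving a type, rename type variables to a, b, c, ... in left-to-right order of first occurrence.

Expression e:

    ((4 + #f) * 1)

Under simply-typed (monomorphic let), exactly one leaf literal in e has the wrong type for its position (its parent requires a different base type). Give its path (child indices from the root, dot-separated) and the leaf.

Answer: 0.1 : false

Working:
  unify Int ~ Int
  unify Bool ~ Int
  FAIL: mismatch Bool ~ Int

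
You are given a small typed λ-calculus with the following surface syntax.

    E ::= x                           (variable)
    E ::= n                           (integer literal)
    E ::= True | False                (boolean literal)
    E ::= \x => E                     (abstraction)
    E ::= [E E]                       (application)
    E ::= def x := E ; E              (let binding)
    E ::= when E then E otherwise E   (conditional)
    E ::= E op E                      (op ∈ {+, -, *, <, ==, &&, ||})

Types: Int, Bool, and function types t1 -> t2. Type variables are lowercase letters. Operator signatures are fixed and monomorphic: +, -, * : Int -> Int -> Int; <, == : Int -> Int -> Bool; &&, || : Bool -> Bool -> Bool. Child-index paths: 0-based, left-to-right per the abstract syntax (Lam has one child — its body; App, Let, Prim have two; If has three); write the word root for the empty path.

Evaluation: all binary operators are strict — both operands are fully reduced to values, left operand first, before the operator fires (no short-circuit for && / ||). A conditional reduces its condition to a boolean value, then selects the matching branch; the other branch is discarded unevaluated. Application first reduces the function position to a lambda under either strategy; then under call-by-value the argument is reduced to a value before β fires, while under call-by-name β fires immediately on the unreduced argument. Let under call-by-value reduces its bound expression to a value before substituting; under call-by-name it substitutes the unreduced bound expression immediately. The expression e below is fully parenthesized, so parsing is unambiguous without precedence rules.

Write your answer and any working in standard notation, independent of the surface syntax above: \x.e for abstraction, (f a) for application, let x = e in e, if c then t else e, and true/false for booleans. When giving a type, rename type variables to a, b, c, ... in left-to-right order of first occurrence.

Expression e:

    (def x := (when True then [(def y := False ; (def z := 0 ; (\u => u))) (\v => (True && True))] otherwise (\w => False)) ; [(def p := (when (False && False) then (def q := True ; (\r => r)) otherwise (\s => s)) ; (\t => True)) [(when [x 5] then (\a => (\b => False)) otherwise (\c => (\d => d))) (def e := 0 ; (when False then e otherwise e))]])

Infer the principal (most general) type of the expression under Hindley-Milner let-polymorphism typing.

Answer: Bool

Working:
  unify Bool ~ Bool
let y : Bool
let z : Int
u : a
\u._ : a -> a
  unify Bool ~ Bool
  unify Bool ~ Bool
\v._ : b -> Bool
  unify a -> a ~ (b -> Bool) -> c
  unify a ~ b -> Bool
  unify b -> Bool ~ c
_ _ : b -> Bool
\w._ : d -> Bool
  unify b -> Bool ~ d -> Bool
  unify b ~ d
  unify Bool ~ Bool
let x : forall. d -> Bool
  unify Bool ~ Bool
  unify Bool ~ Bool
  unify Bool ~ Bool
let q : Bool
r : e
\r._ : e -> e
s : f
\s._ : f -> f
  unify e -> e ~ f -> f
  unify e ~ f
  unify f ~ f
let p : forall. f -> f
\t._ : g -> Bool
x : h -> Bool
  unify h -> Bool ~ Int -> i
  unify h ~ Int
  unify Bool ~ i
_ _ : Bool
  unify Bool ~ Bool
\b._ : k -> Bool
\a._ : j -> k -> Bool
d : m
\d._ : m -> m
\c._ : l -> m -> m
  unify j -> k -> Bool ~ l -> m -> m
  unify j ~ l
  unify k -> Bool ~ m -> m
  unify k ~ m
  unify Bool ~ m
let e : Int
  unify Bool ~ Bool
e : Int
e : Int
  unify Int ~ Int
  unify l -> Bool -> Bool ~ Int -> n
  unify l ~ Int
  unify Bool -> Bool ~ n
_ _ : Bool -> Bool
  unify g -> Bool ~ (Bool -> Bool) -> o
  unify g ~ Bool -> Bool
  unify Bool ~ o
_ _ : Bool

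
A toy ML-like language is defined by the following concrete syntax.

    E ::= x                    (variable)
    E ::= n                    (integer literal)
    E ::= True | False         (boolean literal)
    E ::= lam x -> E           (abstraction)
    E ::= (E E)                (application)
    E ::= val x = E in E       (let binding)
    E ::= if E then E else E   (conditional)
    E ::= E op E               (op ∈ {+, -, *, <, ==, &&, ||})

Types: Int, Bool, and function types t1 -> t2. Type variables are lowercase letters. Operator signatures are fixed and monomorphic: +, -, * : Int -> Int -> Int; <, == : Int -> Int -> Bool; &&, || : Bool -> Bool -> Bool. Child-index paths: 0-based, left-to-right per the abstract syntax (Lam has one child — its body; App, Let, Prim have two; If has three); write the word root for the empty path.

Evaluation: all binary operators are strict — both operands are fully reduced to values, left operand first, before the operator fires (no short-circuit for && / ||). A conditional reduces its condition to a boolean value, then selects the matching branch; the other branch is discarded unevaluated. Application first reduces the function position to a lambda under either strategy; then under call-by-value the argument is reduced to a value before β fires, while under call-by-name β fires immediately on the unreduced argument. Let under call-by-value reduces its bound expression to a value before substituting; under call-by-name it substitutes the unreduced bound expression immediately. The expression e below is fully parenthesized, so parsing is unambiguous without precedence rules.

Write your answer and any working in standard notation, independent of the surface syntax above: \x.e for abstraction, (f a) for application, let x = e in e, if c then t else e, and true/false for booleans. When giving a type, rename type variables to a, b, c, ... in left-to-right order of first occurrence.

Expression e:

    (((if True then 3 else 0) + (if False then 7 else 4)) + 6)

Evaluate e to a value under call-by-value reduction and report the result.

Working:
step 0: (((if true then 3 else 0) + (if false then 7 else 4)) + 6)
step 1: [if@0.0] ((3 + (if false then 7 else 4)) + 6)
step 2: [if@0.1] ((3 + 4) + 6)
step 3: [delta@0] (7 + 6)
step 4: [delta@root] 13

Answer: 13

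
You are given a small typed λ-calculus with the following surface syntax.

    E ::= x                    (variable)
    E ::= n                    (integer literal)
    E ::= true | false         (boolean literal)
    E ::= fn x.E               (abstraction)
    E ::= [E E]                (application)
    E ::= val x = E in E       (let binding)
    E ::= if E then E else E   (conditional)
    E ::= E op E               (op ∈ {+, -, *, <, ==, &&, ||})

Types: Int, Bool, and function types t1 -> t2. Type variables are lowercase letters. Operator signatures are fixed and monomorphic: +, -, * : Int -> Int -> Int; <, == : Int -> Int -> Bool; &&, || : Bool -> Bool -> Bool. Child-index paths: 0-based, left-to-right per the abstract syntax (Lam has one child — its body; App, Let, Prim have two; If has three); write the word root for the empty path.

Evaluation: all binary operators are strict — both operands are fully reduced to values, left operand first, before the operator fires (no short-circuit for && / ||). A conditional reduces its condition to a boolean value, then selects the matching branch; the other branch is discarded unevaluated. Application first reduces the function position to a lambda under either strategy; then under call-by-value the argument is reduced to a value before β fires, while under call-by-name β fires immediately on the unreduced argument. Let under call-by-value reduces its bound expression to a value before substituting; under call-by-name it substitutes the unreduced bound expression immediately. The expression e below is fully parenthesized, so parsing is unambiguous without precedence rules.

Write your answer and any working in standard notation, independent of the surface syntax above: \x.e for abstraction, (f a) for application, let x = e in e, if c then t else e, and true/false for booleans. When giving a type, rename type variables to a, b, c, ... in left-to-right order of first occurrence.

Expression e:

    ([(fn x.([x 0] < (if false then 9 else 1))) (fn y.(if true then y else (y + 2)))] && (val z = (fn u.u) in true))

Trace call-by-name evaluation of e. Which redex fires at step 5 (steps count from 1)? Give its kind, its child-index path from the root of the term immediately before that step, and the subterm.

Answer: delta at 0 : (0 < 1)

Working:
step 0: (((\x.((x 0) < (if false then 9 else 1))) (\y.(if true then y else (y + 2)))) && (let z = (\u.u) in true))
step 1: [beta@0] ((((\y.(if true then y else (y + 2))) 0) < (if false then 9 else 1)) && (let z = (\u.u) in true))
step 2: [beta@0.0] (((if true then 0 else (0 + 2)) < (if false then 9 else 1)) && (let z = (\u.u) in true))
step 3: [if@0.0] ((0 < (if false then 9 else 1)) && (let z = (\u.u) in true))
step 4: [if@0.1] ((0 < 1) && (let z = (\u.u) in true))
step 5: [delta@0] (true && (let z = (\u.u) in true))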